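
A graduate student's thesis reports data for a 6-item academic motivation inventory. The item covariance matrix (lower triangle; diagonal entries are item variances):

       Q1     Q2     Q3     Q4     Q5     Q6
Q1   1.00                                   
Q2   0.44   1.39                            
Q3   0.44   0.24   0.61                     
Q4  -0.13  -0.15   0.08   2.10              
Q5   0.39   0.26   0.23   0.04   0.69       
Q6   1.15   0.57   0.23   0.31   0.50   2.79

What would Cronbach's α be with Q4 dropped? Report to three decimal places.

Cronbach's α = 0.723

Remaining items: Q1, Q2, Q3, Q5, Q6 (k = 5).
Σσ²ᵢ = 1.00 + 1.39 + 0.61 + 0.69 + 2.79 = 6.48
total variance = 6.48 + 2 × 4.45 = 15.38
α (item deleted) = (5/4)·(1 − 6.48/15.38) = 0.723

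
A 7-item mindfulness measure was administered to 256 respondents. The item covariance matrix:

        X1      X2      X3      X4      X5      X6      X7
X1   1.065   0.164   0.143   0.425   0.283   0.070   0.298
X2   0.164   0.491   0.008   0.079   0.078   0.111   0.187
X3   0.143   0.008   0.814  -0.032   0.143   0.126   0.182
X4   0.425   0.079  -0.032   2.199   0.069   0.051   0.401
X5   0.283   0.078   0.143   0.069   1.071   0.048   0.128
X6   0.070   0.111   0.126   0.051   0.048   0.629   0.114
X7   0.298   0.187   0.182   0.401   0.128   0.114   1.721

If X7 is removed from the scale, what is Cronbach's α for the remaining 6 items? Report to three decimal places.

Cronbach's α = 0.432

Remaining items: X1, X2, X3, X4, X5, X6 (k = 6).
sum of item variances = 1.065 + 0.491 + 0.814 + 2.199 + 1.071 + 0.629 = 6.269
σ²_total = 6.269 + 2 × 1.766 = 9.801
α (item deleted) = (6/5)·(1 − 6.269/9.801) = 0.432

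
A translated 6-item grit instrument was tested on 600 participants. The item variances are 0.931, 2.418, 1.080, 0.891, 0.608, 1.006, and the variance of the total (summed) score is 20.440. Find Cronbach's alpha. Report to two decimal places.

Σσ²ᵢ = 0.931 + 2.418 + 1.080 + 0.891 + 0.608 + 1.006 = 6.934
α = (k/(k−1))·(1 − Σσ²ᵢ/total variance) = (6/5)·(1 − 6.934/20.440) = 0.79

Cronbach's alpha = 0.79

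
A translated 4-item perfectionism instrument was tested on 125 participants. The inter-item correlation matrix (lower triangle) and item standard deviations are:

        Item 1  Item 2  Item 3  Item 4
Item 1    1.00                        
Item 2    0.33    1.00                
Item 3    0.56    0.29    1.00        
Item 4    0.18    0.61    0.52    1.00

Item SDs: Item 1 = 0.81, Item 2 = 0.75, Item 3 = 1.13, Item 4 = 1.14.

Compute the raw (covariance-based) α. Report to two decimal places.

α = 0.73

Σσ²ᵢ = 0.81² + 0.75² + 1.13² + 1.14² = 3.7951
Covariances σ_ij = r_ij · s_i · s_j:
  σ(Item 1,Item 2) = 0.33 × 0.81 × 0.75 = 0.2005
  σ(Item 1,Item 3) = 0.56 × 0.81 × 1.13 = 0.5126
  σ(Item 1,Item 4) = 0.18 × 0.81 × 1.14 = 0.1662
  σ(Item 2,Item 3) = 0.29 × 0.75 × 1.13 = 0.2458
  σ(Item 2,Item 4) = 0.61 × 0.75 × 1.14 = 0.5215
  σ(Item 3,Item 4) = 0.52 × 1.13 × 1.14 = 0.6699
σ²_T = Σσ²ᵢ + 2·Σσ_ij = 3.7951 + 2 × 2.3165 = 8.4281
α = (4/3)·(1 − 3.7951/8.4281) = 0.73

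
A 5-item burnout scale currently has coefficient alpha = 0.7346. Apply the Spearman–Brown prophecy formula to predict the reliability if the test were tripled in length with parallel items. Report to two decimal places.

predicted reliability = 0.89

Length factor m = 3
α' = m·α / (1 + (m−1)·α)
   = 3 × 0.7346 / (1 + (3 − 1) × 0.7346)
   = 2.2038 / 2.4692 = 0.89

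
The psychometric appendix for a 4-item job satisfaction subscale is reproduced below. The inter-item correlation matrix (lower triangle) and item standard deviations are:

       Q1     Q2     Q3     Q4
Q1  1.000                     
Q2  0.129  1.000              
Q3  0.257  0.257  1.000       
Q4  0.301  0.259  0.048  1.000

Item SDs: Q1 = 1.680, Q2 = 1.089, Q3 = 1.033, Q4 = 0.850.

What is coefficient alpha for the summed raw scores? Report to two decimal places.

α = 0.49

Σσ²ᵢ = 1.680² + 1.089² + 1.033² + 0.850² = 5.7979
Covariances σ_ij = r_ij · s_i · s_j:
  σ(Q1,Q2) = 0.129 × 1.680 × 1.089 = 0.2360
  σ(Q1,Q3) = 0.257 × 1.680 × 1.033 = 0.4460
  σ(Q1,Q4) = 0.301 × 1.680 × 0.850 = 0.4298
  σ(Q2,Q3) = 0.257 × 1.089 × 1.033 = 0.2891
  σ(Q2,Q4) = 0.259 × 1.089 × 0.850 = 0.2397
  σ(Q3,Q4) = 0.048 × 1.033 × 0.850 = 0.0421
σ²_T = Σσ²ᵢ + 2·Σσ_ij = 5.7979 + 2 × 1.6827 = 9.1633
α = (4/3)·(1 − 5.7979/9.1633) = 0.49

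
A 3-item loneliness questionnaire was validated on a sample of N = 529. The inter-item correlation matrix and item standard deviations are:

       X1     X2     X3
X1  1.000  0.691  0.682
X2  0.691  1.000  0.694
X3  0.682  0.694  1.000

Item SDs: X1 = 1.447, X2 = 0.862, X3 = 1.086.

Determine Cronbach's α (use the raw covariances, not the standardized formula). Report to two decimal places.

Cronbach's α = 0.84

Σσ²ᵢ = 1.447² + 0.862² + 1.086² = 4.0162
Covariances σ_ij = r_ij · s_i · s_j:
  σ(X1,X2) = 0.691 × 1.447 × 0.862 = 0.8619
  σ(X1,X3) = 0.682 × 1.447 × 1.086 = 1.0717
  σ(X2,X3) = 0.694 × 0.862 × 1.086 = 0.6497
σ²_T = Σσ²ᵢ + 2·Σσ_ij = 4.0162 + 2 × 2.5833 = 9.1828
α = (3/2)·(1 − 4.0162/9.1828) = 0.84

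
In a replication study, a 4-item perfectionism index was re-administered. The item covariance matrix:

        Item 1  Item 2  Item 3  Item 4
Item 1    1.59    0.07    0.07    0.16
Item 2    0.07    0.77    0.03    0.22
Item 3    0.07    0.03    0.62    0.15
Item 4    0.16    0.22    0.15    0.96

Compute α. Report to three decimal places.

α = 0.350

Σσ²ᵢ = 1.59 + 0.77 + 0.62 + 0.96 = 3.94
Sum of off-diagonal covariances = 0.70
Var(T) = 3.94 + 2 × 0.70 = 5.34
α = (k/(k−1))·(1 − Σσ²ᵢ/Var(T)) = (4/3)·(1 − 3.94/5.34) = 0.350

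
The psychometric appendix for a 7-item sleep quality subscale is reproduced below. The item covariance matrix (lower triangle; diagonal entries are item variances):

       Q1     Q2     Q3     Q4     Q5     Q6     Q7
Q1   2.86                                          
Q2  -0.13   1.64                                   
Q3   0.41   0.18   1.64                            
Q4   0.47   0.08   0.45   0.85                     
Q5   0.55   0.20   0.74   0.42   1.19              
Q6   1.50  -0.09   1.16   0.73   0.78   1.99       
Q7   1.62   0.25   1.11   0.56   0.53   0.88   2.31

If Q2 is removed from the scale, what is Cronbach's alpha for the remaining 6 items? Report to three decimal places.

Remaining items: Q1, Q3, Q4, Q5, Q6, Q7 (k = 6).
sum of item variances = 2.86 + 1.64 + 0.85 + 1.19 + 1.99 + 2.31 = 10.84
total variance = 10.84 + 2 × 11.91 = 34.66
α (item deleted) = (6/5)·(1 − 10.84/34.66) = 0.825

Cronbach's alpha = 0.825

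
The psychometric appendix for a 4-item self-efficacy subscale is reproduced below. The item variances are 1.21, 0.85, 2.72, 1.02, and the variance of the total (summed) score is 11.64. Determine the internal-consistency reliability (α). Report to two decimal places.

ΣVar(i) = 1.21 + 0.85 + 2.72 + 1.02 = 5.80
α = (k/(k−1))·(1 − ΣVar(i)/total variance) = (4/3)·(1 − 5.80/11.64) = 0.67

α = 0.67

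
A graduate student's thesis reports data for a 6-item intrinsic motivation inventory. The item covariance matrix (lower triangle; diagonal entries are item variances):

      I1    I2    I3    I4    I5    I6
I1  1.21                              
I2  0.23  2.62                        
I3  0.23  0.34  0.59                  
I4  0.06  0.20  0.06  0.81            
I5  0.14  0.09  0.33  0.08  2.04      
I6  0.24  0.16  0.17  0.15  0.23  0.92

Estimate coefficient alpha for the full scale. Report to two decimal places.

ΣVar(i) = 1.21 + 2.62 + 0.59 + 0.81 + 2.04 + 0.92 = 8.19
Sum of off-diagonal covariances = 2.71
total variance = 8.19 + 2 × 2.71 = 13.61
α = (k/(k−1))·(1 − ΣVar(i)/total variance) = (6/5)·(1 − 8.19/13.61) = 0.48

α = 0.48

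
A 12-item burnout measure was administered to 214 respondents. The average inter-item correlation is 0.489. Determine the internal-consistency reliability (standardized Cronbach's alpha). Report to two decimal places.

Standardized α = k·r̄ / (1 + (k−1)·r̄) = 12 × 0.489 / (1 + 11 × 0.489)
  = 5.8680 / 6.3790 = 0.92

standardized Cronbach's alpha = 0.92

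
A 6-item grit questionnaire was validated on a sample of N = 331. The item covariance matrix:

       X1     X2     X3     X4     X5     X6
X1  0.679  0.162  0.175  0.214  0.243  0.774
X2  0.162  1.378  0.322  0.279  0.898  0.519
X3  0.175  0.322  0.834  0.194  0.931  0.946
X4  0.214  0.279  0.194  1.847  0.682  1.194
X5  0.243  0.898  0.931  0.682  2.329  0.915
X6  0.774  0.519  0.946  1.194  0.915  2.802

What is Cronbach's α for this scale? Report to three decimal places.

Cronbach's α = 0.758

ΣVar(i) = 0.679 + 1.378 + 0.834 + 1.847 + 2.329 + 2.802 = 9.869
Sum of the distinct covariances = 8.448
σ²_total = 9.869 + 2 × 8.448 = 26.765
α = (k/(k−1))·(1 − ΣVar(i)/σ²_total) = (6/5)·(1 − 9.869/26.765) = 0.758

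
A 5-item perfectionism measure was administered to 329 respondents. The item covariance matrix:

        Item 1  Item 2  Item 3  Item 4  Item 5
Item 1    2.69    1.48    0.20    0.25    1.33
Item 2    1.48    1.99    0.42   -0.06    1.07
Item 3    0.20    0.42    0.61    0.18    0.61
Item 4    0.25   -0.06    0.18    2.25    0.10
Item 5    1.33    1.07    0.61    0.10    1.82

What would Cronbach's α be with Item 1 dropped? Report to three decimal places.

Remaining items: Item 2, Item 3, Item 4, Item 5 (k = 4).
Σσ²ᵢ = 1.99 + 0.61 + 2.25 + 1.82 = 6.67
Var(T) = 6.67 + 2 × 2.32 = 11.31
α (item deleted) = (4/3)·(1 − 6.67/11.31) = 0.547

Cronbach's α = 0.547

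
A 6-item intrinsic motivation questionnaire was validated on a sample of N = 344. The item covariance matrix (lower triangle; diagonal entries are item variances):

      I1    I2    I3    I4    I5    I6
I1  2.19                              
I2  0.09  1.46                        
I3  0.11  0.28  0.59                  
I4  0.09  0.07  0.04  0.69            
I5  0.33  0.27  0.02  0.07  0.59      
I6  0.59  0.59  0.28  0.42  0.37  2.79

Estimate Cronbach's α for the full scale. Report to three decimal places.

sum of item variances = 2.19 + 1.46 + 0.59 + 0.69 + 0.59 + 2.79 = 8.31
Sum of the distinct covariances = 3.62
Var(T) = 8.31 + 2 × 3.62 = 15.55
α = (k/(k−1))·(1 − sum of item variances/Var(T)) = (6/5)·(1 − 8.31/15.55) = 0.559

Cronbach's α = 0.559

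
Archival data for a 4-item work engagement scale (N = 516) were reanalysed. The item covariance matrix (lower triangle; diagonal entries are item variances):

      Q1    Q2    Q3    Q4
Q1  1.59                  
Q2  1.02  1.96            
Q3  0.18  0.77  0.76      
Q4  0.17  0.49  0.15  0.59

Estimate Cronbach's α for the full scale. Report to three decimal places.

α = 0.709

ΣVar(i) = 1.59 + 1.96 + 0.76 + 0.59 = 4.90
Sum of the distinct covariances = 2.78
total variance = 4.90 + 2 × 2.78 = 10.46
α = (k/(k−1))·(1 − ΣVar(i)/total variance) = (4/3)·(1 − 4.90/10.46) = 0.709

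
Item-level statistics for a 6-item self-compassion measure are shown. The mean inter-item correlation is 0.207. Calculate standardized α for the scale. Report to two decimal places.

Standardized α = k·r̄ / (1 + (k−1)·r̄) = 6 × 0.207 / (1 + 5 × 0.207)
  = 1.2420 / 2.0350 = 0.61

standardized α = 0.61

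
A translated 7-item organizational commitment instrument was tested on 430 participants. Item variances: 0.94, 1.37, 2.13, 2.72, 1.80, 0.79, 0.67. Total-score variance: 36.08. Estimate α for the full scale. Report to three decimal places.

ΣVar(i) = 0.94 + 1.37 + 2.13 + 2.72 + 1.80 + 0.79 + 0.67 = 10.42
α = (k/(k−1))·(1 − ΣVar(i)/Var(T)) = (7/6)·(1 − 10.42/36.08) = 0.830

α = 0.830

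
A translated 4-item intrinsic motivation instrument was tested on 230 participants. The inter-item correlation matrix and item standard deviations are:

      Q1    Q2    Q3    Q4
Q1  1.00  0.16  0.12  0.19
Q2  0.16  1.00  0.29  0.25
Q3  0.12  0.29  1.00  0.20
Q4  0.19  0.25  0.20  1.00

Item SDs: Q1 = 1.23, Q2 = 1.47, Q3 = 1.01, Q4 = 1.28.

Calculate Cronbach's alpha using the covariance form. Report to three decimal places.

Cronbach's alpha = 0.500

Σσ²ᵢ = 1.23² + 1.47² + 1.01² + 1.28² = 6.3323
Covariances σ_ij = r_ij · s_i · s_j:
  σ(Q1,Q2) = 0.16 × 1.23 × 1.47 = 0.2893
  σ(Q1,Q3) = 0.12 × 1.23 × 1.01 = 0.1491
  σ(Q1,Q4) = 0.19 × 1.23 × 1.28 = 0.2991
  σ(Q2,Q3) = 0.29 × 1.47 × 1.01 = 0.4306
  σ(Q2,Q4) = 0.25 × 1.47 × 1.28 = 0.4704
  σ(Q3,Q4) = 0.20 × 1.01 × 1.28 = 0.2586
σ²_T = Σσ²ᵢ + 2·Σσ_ij = 6.3323 + 2 × 1.8971 = 10.1265
α = (4/3)·(1 − 6.3323/10.1265) = 0.500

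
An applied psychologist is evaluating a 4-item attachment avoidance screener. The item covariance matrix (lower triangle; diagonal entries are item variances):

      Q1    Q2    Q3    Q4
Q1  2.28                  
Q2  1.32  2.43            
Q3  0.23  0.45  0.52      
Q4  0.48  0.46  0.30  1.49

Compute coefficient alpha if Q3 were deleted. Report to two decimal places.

Remaining items: Q1, Q2, Q4 (k = 3).
Σσᵢ² = 2.28 + 2.43 + 1.49 = 6.20
total variance = 6.20 + 2 × 2.26 = 10.72
α (item deleted) = (3/2)·(1 − 6.20/10.72) = 0.63

coefficient alpha = 0.63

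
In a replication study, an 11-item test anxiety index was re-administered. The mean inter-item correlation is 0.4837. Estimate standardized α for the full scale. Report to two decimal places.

α = 0.91

Standardized α = k·r̄ / (1 + (k−1)·r̄) = 11 × 0.4837 / (1 + 10 × 0.4837)
  = 5.3207 / 5.8370 = 0.91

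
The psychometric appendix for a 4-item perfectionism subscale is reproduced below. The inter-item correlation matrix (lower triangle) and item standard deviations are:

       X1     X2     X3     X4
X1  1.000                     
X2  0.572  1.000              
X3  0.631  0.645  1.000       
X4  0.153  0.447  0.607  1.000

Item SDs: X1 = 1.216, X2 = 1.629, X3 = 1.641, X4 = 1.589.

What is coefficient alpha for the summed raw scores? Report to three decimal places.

coefficient alpha = 0.806

Σσ²ᵢ = 1.216² + 1.629² + 1.641² + 1.589² = 9.3501
Covariances σ_ij = r_ij · s_i · s_j:
  σ(X1,X2) = 0.572 × 1.216 × 1.629 = 1.1331
  σ(X1,X3) = 0.631 × 1.216 × 1.641 = 1.2591
  σ(X1,X4) = 0.153 × 1.216 × 1.589 = 0.2956
  σ(X2,X3) = 0.645 × 1.629 × 1.641 = 1.7242
  σ(X2,X4) = 0.447 × 1.629 × 1.589 = 1.1571
  σ(X3,X4) = 0.607 × 1.641 × 1.589 = 1.5828
σ²_T = Σσ²ᵢ + 2·Σσ_ij = 9.3501 + 2 × 7.1519 = 23.6539
α = (4/3)·(1 − 9.3501/23.6539) = 0.806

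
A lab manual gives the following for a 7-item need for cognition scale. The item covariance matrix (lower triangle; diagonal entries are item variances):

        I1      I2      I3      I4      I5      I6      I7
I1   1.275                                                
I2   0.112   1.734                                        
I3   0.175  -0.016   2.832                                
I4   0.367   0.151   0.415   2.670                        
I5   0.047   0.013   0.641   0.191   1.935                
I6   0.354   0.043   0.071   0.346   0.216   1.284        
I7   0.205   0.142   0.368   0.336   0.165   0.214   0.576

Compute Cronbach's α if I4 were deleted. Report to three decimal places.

Remaining items: I1, I2, I3, I5, I6, I7 (k = 6).
ΣVar(i) = 1.275 + 1.734 + 2.832 + 1.935 + 1.284 + 0.576 = 9.636
σ²_T = 9.636 + 2 × 2.750 = 15.136
α (item deleted) = (6/5)·(1 − 9.636/15.136) = 0.436

α = 0.436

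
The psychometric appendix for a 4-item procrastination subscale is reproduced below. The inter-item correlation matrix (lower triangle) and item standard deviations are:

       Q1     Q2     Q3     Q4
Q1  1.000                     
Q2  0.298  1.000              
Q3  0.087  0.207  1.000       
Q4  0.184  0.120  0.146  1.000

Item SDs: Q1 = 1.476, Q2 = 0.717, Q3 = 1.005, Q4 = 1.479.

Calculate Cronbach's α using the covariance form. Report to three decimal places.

Σσ²ᵢ = 1.476² + 0.717² + 1.005² + 1.479² = 5.8901
Covariances σ_ij = r_ij · s_i · s_j:
  σ(Q1,Q2) = 0.298 × 1.476 × 0.717 = 0.3154
  σ(Q1,Q3) = 0.087 × 1.476 × 1.005 = 0.1291
  σ(Q1,Q4) = 0.184 × 1.476 × 1.479 = 0.4017
  σ(Q2,Q3) = 0.207 × 0.717 × 1.005 = 0.1492
  σ(Q2,Q4) = 0.120 × 0.717 × 1.479 = 0.1273
  σ(Q3,Q4) = 0.146 × 1.005 × 1.479 = 0.2170
σ²_T = Σσ²ᵢ + 2·Σσ_ij = 5.8901 + 2 × 1.3397 = 8.5695
α = (4/3)·(1 − 5.8901/8.5695) = 0.417

α = 0.417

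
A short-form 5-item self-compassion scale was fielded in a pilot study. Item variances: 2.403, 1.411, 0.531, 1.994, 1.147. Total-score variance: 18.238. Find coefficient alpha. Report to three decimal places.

α = 0.737

ΣVar(i) = 2.403 + 1.411 + 0.531 + 1.994 + 1.147 = 7.486
α = (k/(k−1))·(1 − ΣVar(i)/total variance) = (5/4)·(1 − 7.486/18.238) = 0.737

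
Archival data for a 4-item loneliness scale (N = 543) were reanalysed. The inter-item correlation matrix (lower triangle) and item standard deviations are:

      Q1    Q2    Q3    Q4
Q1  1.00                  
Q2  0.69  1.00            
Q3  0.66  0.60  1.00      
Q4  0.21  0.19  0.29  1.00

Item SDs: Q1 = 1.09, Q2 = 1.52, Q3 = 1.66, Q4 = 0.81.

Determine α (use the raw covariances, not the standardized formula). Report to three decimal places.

Σσ²ᵢ = 1.09² + 1.52² + 1.66² + 0.81² = 6.9102
Covariances σ_ij = r_ij · s_i · s_j:
  σ(Q1,Q2) = 0.69 × 1.09 × 1.52 = 1.1432
  σ(Q1,Q3) = 0.66 × 1.09 × 1.66 = 1.1942
  σ(Q1,Q4) = 0.21 × 1.09 × 0.81 = 0.1854
  σ(Q2,Q3) = 0.60 × 1.52 × 1.66 = 1.5139
  σ(Q2,Q4) = 0.19 × 1.52 × 0.81 = 0.2339
  σ(Q3,Q4) = 0.29 × 1.66 × 0.81 = 0.3899
σ²_T = Σσ²ᵢ + 2·Σσ_ij = 6.9102 + 2 × 4.6605 = 16.2312
α = (4/3)·(1 − 6.9102/16.2312) = 0.766

α = 0.766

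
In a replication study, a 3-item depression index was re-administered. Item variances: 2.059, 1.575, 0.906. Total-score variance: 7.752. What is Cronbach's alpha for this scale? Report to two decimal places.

Σσ²ᵢ = 2.059 + 1.575 + 0.906 = 4.540
α = (k/(k−1))·(1 − Σσ²ᵢ/total variance) = (3/2)·(1 − 4.540/7.752) = 0.62

α = 0.62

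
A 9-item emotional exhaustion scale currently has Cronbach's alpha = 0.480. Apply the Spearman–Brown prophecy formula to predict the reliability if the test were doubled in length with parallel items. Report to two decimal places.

predicted reliability = 0.65

Length factor m = 2
α' = m·α / (1 + (m−1)·α)
   = 2 × 0.480 / (1 + (2 − 1) × 0.480)
   = 0.9600 / 1.4800 = 0.65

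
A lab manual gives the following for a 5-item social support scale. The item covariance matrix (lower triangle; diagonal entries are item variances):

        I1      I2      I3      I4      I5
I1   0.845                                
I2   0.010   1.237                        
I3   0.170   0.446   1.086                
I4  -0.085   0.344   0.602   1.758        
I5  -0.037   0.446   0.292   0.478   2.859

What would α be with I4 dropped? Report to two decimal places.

α = 0.41

Remaining items: I1, I2, I3, I5 (k = 4).
Σσᵢ² = 0.845 + 1.237 + 1.086 + 2.859 = 6.027
Var(T) = 6.027 + 2 × 1.327 = 8.681
α (item deleted) = (4/3)·(1 − 6.027/8.681) = 0.41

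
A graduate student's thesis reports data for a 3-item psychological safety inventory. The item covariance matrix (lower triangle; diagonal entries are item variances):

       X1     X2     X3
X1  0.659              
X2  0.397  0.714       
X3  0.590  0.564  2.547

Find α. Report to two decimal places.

α = 0.66

Σσᵢ² = 0.659 + 0.714 + 2.547 = 3.920
Sum of off-diagonal covariances = 1.551
σ²_T = 3.920 + 2 × 1.551 = 7.022
α = (k/(k−1))·(1 − Σσᵢ²/σ²_T) = (3/2)·(1 − 3.920/7.022) = 0.66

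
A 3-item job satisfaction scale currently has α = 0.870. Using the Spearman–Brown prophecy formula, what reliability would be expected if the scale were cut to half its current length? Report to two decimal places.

predicted reliability = 0.77

Length factor m = 1/2
α' = m·α / (1 − (1−m)·α)
   = 1/2 × 0.870 / (1 − (1 − 1/2) × 0.870)
   = 0.4350 / 0.5650 = 0.77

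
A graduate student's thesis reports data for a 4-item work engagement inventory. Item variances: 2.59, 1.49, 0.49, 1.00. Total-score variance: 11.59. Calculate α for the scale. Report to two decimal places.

α = 0.69

Σσ²ᵢ = 2.59 + 1.49 + 0.49 + 1.00 = 5.57
α = (k/(k−1))·(1 − Σσ²ᵢ/σ²_total) = (4/3)·(1 − 5.57/11.59) = 0.69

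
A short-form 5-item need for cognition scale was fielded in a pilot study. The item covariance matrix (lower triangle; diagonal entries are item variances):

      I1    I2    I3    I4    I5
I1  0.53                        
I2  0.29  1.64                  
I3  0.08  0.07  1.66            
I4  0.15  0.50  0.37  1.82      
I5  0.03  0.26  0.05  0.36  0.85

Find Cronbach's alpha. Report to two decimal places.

Σσᵢ² = 0.53 + 1.64 + 1.66 + 1.82 + 0.85 = 6.50
Sum of the distinct covariances = 2.16
total variance = 6.50 + 2 × 2.16 = 10.82
α = (k/(k−1))·(1 − Σσᵢ²/total variance) = (5/4)·(1 − 6.50/10.82) = 0.50

Cronbach's alpha = 0.50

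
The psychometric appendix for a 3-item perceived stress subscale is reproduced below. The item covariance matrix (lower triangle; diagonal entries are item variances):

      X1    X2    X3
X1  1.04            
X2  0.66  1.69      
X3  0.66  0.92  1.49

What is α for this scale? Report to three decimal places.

α = 0.772

Σσᵢ² = 1.04 + 1.69 + 1.49 = 4.22
Sum of off-diagonal covariances = 2.24
σ²_total = 4.22 + 2 × 2.24 = 8.70
α = (k/(k−1))·(1 − Σσᵢ²/σ²_total) = (3/2)·(1 − 4.22/8.70) = 0.772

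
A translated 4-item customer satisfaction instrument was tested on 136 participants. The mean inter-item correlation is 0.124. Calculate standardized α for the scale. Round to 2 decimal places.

Standardized α = k·r̄ / (1 + (k−1)·r̄) = 4 × 0.124 / (1 + 3 × 0.124)
  = 0.4960 / 1.3720 = 0.36

standardized α = 0.36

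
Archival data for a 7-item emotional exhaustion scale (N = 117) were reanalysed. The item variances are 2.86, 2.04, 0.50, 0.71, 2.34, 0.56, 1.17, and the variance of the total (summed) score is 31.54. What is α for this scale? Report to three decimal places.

Σσ²ᵢ = 2.86 + 2.04 + 0.50 + 0.71 + 2.34 + 0.56 + 1.17 = 10.18
α = (k/(k−1))·(1 − Σσ²ᵢ/σ²_total) = (7/6)·(1 − 10.18/31.54) = 0.790

α = 0.790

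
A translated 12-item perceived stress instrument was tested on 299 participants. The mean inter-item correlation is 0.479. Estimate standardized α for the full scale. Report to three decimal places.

standardized α = 0.917

Standardized α = k·r̄ / (1 + (k−1)·r̄) = 12 × 0.479 / (1 + 11 × 0.479)
  = 5.7480 / 6.2690 = 0.917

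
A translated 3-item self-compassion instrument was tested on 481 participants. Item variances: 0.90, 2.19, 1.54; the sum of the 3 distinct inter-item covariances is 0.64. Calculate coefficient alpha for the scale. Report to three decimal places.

α = 0.325

ΣVar(i) = 0.90 + 2.19 + 1.54 = 4.63
Sum of distinct covariances = 0.64
Var(T) = ΣVar(i) + 2·Σcov = 4.63 + 2 × 0.64 = 5.91
α = (3/2)·(1 − 4.63/5.91) = 0.325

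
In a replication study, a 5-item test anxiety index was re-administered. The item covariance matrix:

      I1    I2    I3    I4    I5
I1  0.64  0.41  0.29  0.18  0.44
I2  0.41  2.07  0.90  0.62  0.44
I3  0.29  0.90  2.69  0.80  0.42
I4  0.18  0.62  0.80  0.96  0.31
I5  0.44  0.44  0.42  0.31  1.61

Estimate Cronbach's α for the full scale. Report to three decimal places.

Σσᵢ² = 0.64 + 2.07 + 2.69 + 0.96 + 1.61 = 7.97
Sum of off-diagonal covariances = 4.81
total variance = 7.97 + 2 × 4.81 = 17.59
α = (k/(k−1))·(1 − Σσᵢ²/total variance) = (5/4)·(1 − 7.97/17.59) = 0.684

Cronbach's α = 0.684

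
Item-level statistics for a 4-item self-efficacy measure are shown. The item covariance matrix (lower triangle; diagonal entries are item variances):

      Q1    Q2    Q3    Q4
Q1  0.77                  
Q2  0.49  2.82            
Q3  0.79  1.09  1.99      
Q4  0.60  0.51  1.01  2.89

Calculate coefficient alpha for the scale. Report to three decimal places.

sum of item variances = 0.77 + 2.82 + 1.99 + 2.89 = 8.47
Σ_{i<j} σ_ij = 4.49
Var(T) = 8.47 + 2 × 4.49 = 17.45
α = (k/(k−1))·(1 − sum of item variances/Var(T)) = (4/3)·(1 − 8.47/17.45) = 0.686

α = 0.686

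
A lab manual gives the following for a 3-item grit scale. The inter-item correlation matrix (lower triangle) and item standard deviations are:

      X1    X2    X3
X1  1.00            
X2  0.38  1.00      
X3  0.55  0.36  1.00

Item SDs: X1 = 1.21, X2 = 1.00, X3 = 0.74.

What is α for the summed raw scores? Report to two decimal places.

α = 0.67

Σσ²ᵢ = 1.21² + 1.00² + 0.74² = 3.0117
Covariances σ_ij = r_ij · s_i · s_j:
  σ(X1,X2) = 0.38 × 1.21 × 1.00 = 0.4598
  σ(X1,X3) = 0.55 × 1.21 × 0.74 = 0.4925
  σ(X2,X3) = 0.36 × 1.00 × 0.74 = 0.2664
σ²_T = Σσ²ᵢ + 2·Σσ_ij = 3.0117 + 2 × 1.2187 = 5.4491
α = (3/2)·(1 − 3.0117/5.4491) = 0.67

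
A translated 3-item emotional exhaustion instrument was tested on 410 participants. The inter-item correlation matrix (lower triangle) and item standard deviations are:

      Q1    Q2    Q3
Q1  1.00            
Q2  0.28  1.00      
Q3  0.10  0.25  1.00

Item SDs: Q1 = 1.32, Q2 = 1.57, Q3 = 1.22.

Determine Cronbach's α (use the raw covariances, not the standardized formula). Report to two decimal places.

Σσ²ᵢ = 1.32² + 1.57² + 1.22² = 5.6957
Covariances σ_ij = r_ij · s_i · s_j:
  σ(Q1,Q2) = 0.28 × 1.32 × 1.57 = 0.5803
  σ(Q1,Q3) = 0.10 × 1.32 × 1.22 = 0.1610
  σ(Q2,Q3) = 0.25 × 1.57 × 1.22 = 0.4788
σ²_T = Σσ²ᵢ + 2·Σσ_ij = 5.6957 + 2 × 1.2201 = 8.1359
α = (3/2)·(1 − 5.6957/8.1359) = 0.45

α = 0.45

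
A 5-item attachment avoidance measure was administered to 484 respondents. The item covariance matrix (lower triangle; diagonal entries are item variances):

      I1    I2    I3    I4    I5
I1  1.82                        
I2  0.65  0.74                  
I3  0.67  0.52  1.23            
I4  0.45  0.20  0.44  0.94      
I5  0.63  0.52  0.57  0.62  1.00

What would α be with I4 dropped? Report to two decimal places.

Remaining items: I1, I2, I3, I5 (k = 4).
ΣVar(i) = 1.82 + 0.74 + 1.23 + 1.00 = 4.79
Var(T) = 4.79 + 2 × 3.56 = 11.91
α (item deleted) = (4/3)·(1 − 4.79/11.91) = 0.80

α = 0.80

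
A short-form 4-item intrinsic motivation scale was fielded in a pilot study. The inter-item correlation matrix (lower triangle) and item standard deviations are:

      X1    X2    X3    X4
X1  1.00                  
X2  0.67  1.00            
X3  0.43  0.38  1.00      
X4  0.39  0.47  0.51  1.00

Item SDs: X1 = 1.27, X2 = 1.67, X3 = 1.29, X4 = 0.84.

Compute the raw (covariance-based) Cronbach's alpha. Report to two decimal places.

Cronbach's alpha = 0.77

Σσ²ᵢ = 1.27² + 1.67² + 1.29² + 0.84² = 6.7715
Covariances σ_ij = r_ij · s_i · s_j:
  σ(X1,X2) = 0.67 × 1.27 × 1.67 = 1.4210
  σ(X1,X3) = 0.43 × 1.27 × 1.29 = 0.7045
  σ(X1,X4) = 0.39 × 1.27 × 0.84 = 0.4161
  σ(X2,X3) = 0.38 × 1.67 × 1.29 = 0.8186
  σ(X2,X4) = 0.47 × 1.67 × 0.84 = 0.6593
  σ(X3,X4) = 0.51 × 1.29 × 0.84 = 0.5526
σ²_T = Σσ²ᵢ + 2·Σσ_ij = 6.7715 + 2 × 4.5721 = 15.9157
α = (4/3)·(1 − 6.7715/15.9157) = 0.77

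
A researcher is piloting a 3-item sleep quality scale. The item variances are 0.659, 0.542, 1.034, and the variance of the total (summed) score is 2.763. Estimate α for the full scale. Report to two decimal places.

α = 0.29

Σσᵢ² = 0.659 + 0.542 + 1.034 = 2.235
α = (k/(k−1))·(1 − Σσᵢ²/σ²_total) = (3/2)·(1 − 2.235/2.763) = 0.29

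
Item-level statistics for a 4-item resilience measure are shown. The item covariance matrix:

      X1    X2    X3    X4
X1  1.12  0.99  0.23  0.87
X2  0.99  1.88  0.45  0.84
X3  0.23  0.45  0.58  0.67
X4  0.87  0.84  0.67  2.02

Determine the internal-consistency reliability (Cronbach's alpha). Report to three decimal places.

sum of item variances = 1.12 + 1.88 + 0.58 + 2.02 = 5.60
Sum of off-diagonal covariances = 4.05
σ²_T = 5.60 + 2 × 4.05 = 13.70
α = (k/(k−1))·(1 − sum of item variances/σ²_T) = (4/3)·(1 − 5.60/13.70) = 0.788

Cronbach's alpha = 0.788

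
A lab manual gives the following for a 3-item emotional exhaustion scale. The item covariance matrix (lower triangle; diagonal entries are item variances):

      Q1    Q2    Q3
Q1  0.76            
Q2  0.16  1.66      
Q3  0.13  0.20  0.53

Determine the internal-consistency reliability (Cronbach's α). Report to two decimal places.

Σσᵢ² = 0.76 + 1.66 + 0.53 = 2.95
Σ_{i<j} σ_ij = 0.49
total variance = 2.95 + 2 × 0.49 = 3.93
α = (k/(k−1))·(1 − Σσᵢ²/total variance) = (3/2)·(1 − 2.95/3.93) = 0.37

α = 0.37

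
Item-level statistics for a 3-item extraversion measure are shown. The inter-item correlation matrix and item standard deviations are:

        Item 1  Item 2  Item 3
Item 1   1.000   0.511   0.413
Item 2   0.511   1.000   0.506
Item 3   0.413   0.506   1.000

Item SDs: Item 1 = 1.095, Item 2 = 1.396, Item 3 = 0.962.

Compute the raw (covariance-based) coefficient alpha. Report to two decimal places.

coefficient alpha = 0.72

Σσ²ᵢ = 1.095² + 1.396² + 0.962² = 4.0733
Covariances σ_ij = r_ij · s_i · s_j:
  σ(Item 1,Item 2) = 0.511 × 1.095 × 1.396 = 0.7811
  σ(Item 1,Item 3) = 0.413 × 1.095 × 0.962 = 0.4351
  σ(Item 2,Item 3) = 0.506 × 1.396 × 0.962 = 0.6795
σ²_T = Σσ²ᵢ + 2·Σσ_ij = 4.0733 + 2 × 1.8957 = 7.8647
α = (3/2)·(1 − 4.0733/7.8647) = 0.72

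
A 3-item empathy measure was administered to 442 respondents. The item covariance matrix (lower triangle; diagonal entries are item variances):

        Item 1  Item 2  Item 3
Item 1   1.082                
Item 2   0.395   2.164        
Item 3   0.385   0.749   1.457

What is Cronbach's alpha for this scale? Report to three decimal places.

α = 0.591

sum of item variances = 1.082 + 2.164 + 1.457 = 4.703
Sum of the distinct covariances = 1.529
Var(T) = 4.703 + 2 × 1.529 = 7.761
α = (k/(k−1))·(1 − sum of item variances/Var(T)) = (3/2)·(1 − 4.703/7.761) = 0.591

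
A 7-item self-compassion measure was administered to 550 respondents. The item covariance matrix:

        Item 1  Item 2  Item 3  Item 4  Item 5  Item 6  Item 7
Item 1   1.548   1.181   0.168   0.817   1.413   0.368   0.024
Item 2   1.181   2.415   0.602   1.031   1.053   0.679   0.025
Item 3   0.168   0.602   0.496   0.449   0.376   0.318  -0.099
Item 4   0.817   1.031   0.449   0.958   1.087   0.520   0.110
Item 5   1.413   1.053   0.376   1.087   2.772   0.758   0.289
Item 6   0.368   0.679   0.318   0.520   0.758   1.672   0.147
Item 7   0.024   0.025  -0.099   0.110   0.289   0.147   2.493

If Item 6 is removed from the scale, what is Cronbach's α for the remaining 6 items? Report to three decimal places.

Cronbach's α = 0.738

Remaining items: Item 1, Item 2, Item 3, Item 4, Item 5, Item 7 (k = 6).
Σσᵢ² = 1.548 + 2.415 + 0.496 + 0.958 + 2.772 + 2.493 = 10.682
σ²_total = 10.682 + 2 × 8.526 = 27.734
α (item deleted) = (6/5)·(1 − 10.682/27.734) = 0.738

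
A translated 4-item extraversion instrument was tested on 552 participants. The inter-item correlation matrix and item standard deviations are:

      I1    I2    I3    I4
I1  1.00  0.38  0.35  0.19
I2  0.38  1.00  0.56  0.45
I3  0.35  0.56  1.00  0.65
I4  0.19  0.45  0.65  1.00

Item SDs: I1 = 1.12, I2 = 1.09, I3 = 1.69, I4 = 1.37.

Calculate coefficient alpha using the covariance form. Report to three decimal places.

coefficient alpha = 0.751

Σσ²ᵢ = 1.12² + 1.09² + 1.69² + 1.37² = 7.1755
Covariances σ_ij = r_ij · s_i · s_j:
  σ(I1,I2) = 0.38 × 1.12 × 1.09 = 0.4639
  σ(I1,I3) = 0.35 × 1.12 × 1.69 = 0.6625
  σ(I1,I4) = 0.19 × 1.12 × 1.37 = 0.2915
  σ(I2,I3) = 0.56 × 1.09 × 1.69 = 1.0316
  σ(I2,I4) = 0.45 × 1.09 × 1.37 = 0.6720
  σ(I3,I4) = 0.65 × 1.69 × 1.37 = 1.5049
σ²_T = Σσ²ᵢ + 2·Σσ_ij = 7.1755 + 2 × 4.6264 = 16.4283
α = (4/3)·(1 − 7.1755/16.4283) = 0.751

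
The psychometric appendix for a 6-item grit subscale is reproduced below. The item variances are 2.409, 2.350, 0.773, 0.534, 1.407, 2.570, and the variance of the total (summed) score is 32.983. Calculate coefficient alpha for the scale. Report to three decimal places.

coefficient alpha = 0.835

Σσ²ᵢ = 2.409 + 2.350 + 0.773 + 0.534 + 1.407 + 2.570 = 10.043
α = (k/(k−1))·(1 − Σσ²ᵢ/total variance) = (6/5)·(1 − 10.043/32.983) = 0.835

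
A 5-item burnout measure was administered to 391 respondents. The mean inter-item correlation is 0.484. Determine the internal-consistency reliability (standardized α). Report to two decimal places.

Standardized α = k·r̄ / (1 + (k−1)·r̄) = 5 × 0.484 / (1 + 4 × 0.484)
  = 2.4200 / 2.9360 = 0.82

α = 0.82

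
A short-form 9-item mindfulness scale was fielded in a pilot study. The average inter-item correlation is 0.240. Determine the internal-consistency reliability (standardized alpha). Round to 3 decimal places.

α = 0.740

Standardized α = k·r̄ / (1 + (k−1)·r̄) = 9 × 0.240 / (1 + 8 × 0.240)
  = 2.1600 / 2.9200 = 0.740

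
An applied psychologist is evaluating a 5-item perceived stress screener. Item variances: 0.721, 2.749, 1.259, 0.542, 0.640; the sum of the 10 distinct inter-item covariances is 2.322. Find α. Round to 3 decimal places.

α = 0.550

sum of item variances = 0.721 + 2.749 + 1.259 + 0.542 + 0.640 = 5.911
Sum of distinct covariances = 2.322
Var(T) = sum of item variances + 2·Σcov = 5.911 + 2 × 2.322 = 10.555
α = (5/4)·(1 − 5.911/10.555) = 0.550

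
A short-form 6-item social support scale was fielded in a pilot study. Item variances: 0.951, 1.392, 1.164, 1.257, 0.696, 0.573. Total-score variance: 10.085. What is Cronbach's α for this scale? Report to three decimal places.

Σσ²ᵢ = 0.951 + 1.392 + 1.164 + 1.257 + 0.696 + 0.573 = 6.033
α = (k/(k−1))·(1 − Σσ²ᵢ/σ²_T) = (6/5)·(1 − 6.033/10.085) = 0.482

α = 0.482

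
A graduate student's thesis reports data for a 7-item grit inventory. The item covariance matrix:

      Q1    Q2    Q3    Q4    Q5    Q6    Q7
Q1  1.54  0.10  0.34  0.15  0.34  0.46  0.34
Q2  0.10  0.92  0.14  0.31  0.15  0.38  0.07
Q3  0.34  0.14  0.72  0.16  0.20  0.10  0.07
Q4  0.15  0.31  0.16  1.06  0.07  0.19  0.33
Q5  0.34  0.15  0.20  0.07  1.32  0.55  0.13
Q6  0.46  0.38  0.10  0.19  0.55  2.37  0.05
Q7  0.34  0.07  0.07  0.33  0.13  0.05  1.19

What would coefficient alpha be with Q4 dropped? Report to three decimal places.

α = 0.551

Remaining items: Q1, Q2, Q3, Q5, Q6, Q7 (k = 6).
sum of item variances = 1.54 + 0.92 + 0.72 + 1.32 + 2.37 + 1.19 = 8.06
σ²_T = 8.06 + 2 × 3.42 = 14.90
α (item deleted) = (6/5)·(1 − 8.06/14.90) = 0.551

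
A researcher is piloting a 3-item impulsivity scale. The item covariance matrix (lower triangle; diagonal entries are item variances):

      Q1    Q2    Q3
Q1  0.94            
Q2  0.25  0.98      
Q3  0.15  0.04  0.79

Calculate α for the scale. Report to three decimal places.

sum of item variances = 0.94 + 0.98 + 0.79 = 2.71
Sum of off-diagonal covariances = 0.44
Var(T) = 2.71 + 2 × 0.44 = 3.59
α = (k/(k−1))·(1 − sum of item variances/Var(T)) = (3/2)·(1 − 2.71/3.59) = 0.368

α = 0.368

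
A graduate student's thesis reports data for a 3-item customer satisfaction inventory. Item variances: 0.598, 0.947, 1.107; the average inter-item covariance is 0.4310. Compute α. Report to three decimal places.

Σσᵢ² = 0.598 + 0.947 + 1.107 = 2.652
Sum of the 3 distinct covariances = 3 × 0.4310 = 1.2930
Var(T) = Σσᵢ² + 2·Σcov = 2.652 + 2 × 1.2930 = 5.2380
α = (3/2)·(1 − 2.652/5.2380) = 0.741

α = 0.741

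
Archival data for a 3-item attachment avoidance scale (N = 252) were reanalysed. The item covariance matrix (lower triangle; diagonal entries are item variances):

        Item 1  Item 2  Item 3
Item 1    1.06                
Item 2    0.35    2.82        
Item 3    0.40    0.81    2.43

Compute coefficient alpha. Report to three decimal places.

coefficient alpha = 0.496

Σσᵢ² = 1.06 + 2.82 + 2.43 = 6.31
Sum of off-diagonal covariances = 1.56
σ²_T = 6.31 + 2 × 1.56 = 9.43
α = (k/(k−1))·(1 − Σσᵢ²/σ²_T) = (3/2)·(1 − 6.31/9.43) = 0.496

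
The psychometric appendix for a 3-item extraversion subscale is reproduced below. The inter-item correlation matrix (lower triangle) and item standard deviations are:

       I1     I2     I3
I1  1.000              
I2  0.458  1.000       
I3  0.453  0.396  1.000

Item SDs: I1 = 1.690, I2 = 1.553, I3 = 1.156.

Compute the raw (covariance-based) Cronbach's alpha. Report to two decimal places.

Cronbach's alpha = 0.69

Σσ²ᵢ = 1.690² + 1.553² + 1.156² = 6.6042
Covariances σ_ij = r_ij · s_i · s_j:
  σ(I1,I2) = 0.458 × 1.690 × 1.553 = 1.2021
  σ(I1,I3) = 0.453 × 1.690 × 1.156 = 0.8850
  σ(I2,I3) = 0.396 × 1.553 × 1.156 = 0.7109
σ²_T = Σσ²ᵢ + 2·Σσ_ij = 6.6042 + 2 × 2.7980 = 12.2002
α = (3/2)·(1 − 6.6042/12.2002) = 0.69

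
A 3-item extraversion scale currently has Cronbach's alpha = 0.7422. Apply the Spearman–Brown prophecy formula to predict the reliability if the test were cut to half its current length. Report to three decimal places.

predicted reliability = 0.590

Length factor m = 1/2
α' = m·α / (1 − (1−m)·α)
   = 1/2 × 0.7422 / (1 − (1 − 1/2) × 0.7422)
   = 0.3711 / 0.6289 = 0.590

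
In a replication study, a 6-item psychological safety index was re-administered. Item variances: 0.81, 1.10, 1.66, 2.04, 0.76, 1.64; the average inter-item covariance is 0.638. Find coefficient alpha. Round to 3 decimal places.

coefficient alpha = 0.846

sum of item variances = 0.81 + 1.10 + 1.66 + 2.04 + 0.76 + 1.64 = 8.01
Sum of the 15 distinct covariances = 15 × 0.638 = 9.570
total variance = sum of item variances + 2·Σcov = 8.01 + 2 × 9.570 = 27.150
α = (6/5)·(1 − 8.01/27.150) = 0.846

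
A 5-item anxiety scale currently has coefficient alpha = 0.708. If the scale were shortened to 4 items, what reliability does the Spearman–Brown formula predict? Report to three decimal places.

predicted reliability = 0.660

Length factor m = 4/5 = 0.8000
α' = m·α / (1 − (1−m)·α)
   = 4/5 × 0.708 / (1 − (1 − 4/5) × 0.708)
   = 0.5664 / 0.8584 = 0.660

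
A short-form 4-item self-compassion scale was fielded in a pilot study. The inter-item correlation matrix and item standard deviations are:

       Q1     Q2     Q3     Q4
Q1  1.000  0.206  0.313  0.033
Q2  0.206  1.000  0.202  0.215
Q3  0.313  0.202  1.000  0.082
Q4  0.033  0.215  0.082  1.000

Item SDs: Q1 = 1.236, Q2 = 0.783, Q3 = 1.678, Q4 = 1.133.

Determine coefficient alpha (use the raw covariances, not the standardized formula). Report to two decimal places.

Σσ²ᵢ = 1.236² + 0.783² + 1.678² + 1.133² = 6.2402
Covariances σ_ij = r_ij · s_i · s_j:
  σ(Q1,Q2) = 0.206 × 1.236 × 0.783 = 0.1994
  σ(Q1,Q3) = 0.313 × 1.236 × 1.678 = 0.6492
  σ(Q1,Q4) = 0.033 × 1.236 × 1.133 = 0.0462
  σ(Q2,Q3) = 0.202 × 0.783 × 1.678 = 0.2654
  σ(Q2,Q4) = 0.215 × 0.783 × 1.133 = 0.1907
  σ(Q3,Q4) = 0.082 × 1.678 × 1.133 = 0.1559
σ²_T = Σσ²ᵢ + 2·Σσ_ij = 6.2402 + 2 × 1.5068 = 9.2538
α = (4/3)·(1 − 6.2402/9.2538) = 0.43

α = 0.43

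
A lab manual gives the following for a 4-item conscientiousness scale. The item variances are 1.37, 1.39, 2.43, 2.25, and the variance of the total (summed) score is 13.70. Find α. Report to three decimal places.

α = 0.609

Σσᵢ² = 1.37 + 1.39 + 2.43 + 2.25 = 7.44
α = (k/(k−1))·(1 − Σσᵢ²/σ²_total) = (4/3)·(1 − 7.44/13.70) = 0.609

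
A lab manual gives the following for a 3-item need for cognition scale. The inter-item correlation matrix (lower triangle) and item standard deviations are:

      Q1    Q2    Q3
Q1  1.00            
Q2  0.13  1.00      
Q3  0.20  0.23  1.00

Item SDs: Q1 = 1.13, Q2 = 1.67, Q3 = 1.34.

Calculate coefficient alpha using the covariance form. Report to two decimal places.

Σσ²ᵢ = 1.13² + 1.67² + 1.34² = 5.8614
Covariances σ_ij = r_ij · s_i · s_j:
  σ(Q1,Q2) = 0.13 × 1.13 × 1.67 = 0.2453
  σ(Q1,Q3) = 0.20 × 1.13 × 1.34 = 0.3028
  σ(Q2,Q3) = 0.23 × 1.67 × 1.34 = 0.5147
σ²_T = Σσ²ᵢ + 2·Σσ_ij = 5.8614 + 2 × 1.0628 = 7.9870
α = (3/2)·(1 − 5.8614/7.9870) = 0.40

coefficient alpha = 0.40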